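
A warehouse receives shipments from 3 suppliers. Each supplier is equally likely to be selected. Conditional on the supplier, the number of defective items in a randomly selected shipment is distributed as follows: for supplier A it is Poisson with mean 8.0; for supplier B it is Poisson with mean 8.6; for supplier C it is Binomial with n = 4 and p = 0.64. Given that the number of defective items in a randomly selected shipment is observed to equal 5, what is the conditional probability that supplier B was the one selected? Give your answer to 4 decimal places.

Likelihoods P(X=5 | ·): A: 0.0916037; B: 0.0721736; C: 0.
Posterior ∝ prior × likelihood. Numerator for B: 0.333333·0.0721736 = 0.0240579.
Normalizing constant: 0.333333·0.0916037 + 0.333333·0.0721736 + 0.333333·0 = 0.0545924.
P(B | observation) = 0.0240579 / 0.0545924 = 0.440681.

0.4407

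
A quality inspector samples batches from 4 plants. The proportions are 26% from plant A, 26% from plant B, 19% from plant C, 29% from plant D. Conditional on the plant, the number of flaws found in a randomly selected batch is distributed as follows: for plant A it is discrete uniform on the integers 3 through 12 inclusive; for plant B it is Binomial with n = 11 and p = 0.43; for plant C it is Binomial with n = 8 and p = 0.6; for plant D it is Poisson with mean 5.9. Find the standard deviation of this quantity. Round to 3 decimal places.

Per component, A: μ=7.5, E[X²]=64.5; B: μ=4.73, E[X²]=25.069; C: μ=4.8, E[X²]=24.96; D: μ=5.9, E[X²]=40.71.
E[X] = 0.26·7.5 + 0.26·4.73 + 0.19·4.8 + 0.29·5.9 = 5.8028.
E[X²] = 0.26·64.5 + 0.26·25.069 + 0.19·24.96 + 0.29·40.71 = 39.8362.
Var(X) = E[X²] − (E[X])² = 39.8362 − 33.6725 = 6.16375.
SD(X) = √6.16375 = 2.48269.

2.483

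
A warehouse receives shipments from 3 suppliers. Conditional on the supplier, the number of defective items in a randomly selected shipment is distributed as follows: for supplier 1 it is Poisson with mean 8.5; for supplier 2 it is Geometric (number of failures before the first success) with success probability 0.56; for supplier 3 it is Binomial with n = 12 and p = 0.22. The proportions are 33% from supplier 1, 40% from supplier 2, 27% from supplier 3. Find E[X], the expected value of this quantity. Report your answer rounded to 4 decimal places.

Component means — 1: 8.5; 2: 0.785714; 3: 2.64.
E[X] = 0.33·8.5 + 0.4·0.785714 + 0.27·2.64 = 3.83209.

3.8321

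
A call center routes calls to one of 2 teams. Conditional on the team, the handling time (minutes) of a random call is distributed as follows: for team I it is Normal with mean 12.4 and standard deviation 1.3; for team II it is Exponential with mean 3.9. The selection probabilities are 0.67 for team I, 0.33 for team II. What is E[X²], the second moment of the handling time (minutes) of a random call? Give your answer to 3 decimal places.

For each component E[X²] = Var + (mean)², giving I: 155.45; II: 30.42.
Overall E[X²] = 0.67·155.45 + 0.33·30.42 = 114.19.

114.190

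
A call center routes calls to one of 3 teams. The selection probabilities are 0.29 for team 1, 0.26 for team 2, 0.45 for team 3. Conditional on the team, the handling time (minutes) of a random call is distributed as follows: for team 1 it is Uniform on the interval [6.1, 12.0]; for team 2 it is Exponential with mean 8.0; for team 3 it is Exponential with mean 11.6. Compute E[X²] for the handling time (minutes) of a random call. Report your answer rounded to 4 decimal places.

178.9770

For each component E[X²] = Var + (mean)², giving 1: 84.8033; 2: 128; 3: 269.12.
Overall E[X²] = 0.29·84.8033 + 0.26·128 + 0.45·269.12 = 178.977.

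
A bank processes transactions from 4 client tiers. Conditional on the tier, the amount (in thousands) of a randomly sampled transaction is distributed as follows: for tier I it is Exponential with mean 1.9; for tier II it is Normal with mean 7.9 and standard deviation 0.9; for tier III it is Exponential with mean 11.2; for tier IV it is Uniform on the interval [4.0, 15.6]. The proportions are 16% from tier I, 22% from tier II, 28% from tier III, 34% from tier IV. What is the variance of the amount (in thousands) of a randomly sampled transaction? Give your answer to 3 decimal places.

Per component, I: μ=1.9, E[X²]=7.22; II: μ=7.9, E[X²]=63.22; III: μ=11.2, E[X²]=250.88; IV: μ=9.8, E[X²]=107.253.
E[X] = 0.16·1.9 + 0.22·7.9 + 0.28·11.2 + 0.34·9.8 = 8.51.
E[X²] = 0.16·7.22 + 0.22·63.22 + 0.28·250.88 + 0.34·107.253 = 121.776.
Var(X) = E[X²] − (E[X])² = 121.776 − 72.4201 = 49.356.

49.356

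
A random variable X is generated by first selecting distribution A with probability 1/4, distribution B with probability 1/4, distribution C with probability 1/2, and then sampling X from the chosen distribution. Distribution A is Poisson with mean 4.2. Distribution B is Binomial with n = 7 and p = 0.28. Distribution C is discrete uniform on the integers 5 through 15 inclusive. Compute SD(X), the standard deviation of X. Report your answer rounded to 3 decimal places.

Per component, A: μ=4.2, E[X²]=21.84; B: μ=1.96, E[X²]=5.2528; C: μ=10, E[X²]=110.
E[X] = 0.25·4.2 + 0.25·1.96 + 0.5·10 = 6.54.
E[X²] = 0.25·21.84 + 0.25·5.2528 + 0.5·110 = 61.7732.
Var(X) = E[X²] − (E[X])² = 61.7732 − 42.7716 = 19.0016.
SD(X) = √19.0016 = 4.35908.

4.359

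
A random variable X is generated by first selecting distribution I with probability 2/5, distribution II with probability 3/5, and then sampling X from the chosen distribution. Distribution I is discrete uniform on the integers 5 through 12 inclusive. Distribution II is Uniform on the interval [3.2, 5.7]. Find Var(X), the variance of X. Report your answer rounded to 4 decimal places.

6.3491

Per component, I: μ=8.5, E[X²]=77.5; II: μ=4.45, E[X²]=20.3233.
E[X] = 0.4·8.5 + 0.6·4.45 = 6.07.
E[X²] = 0.4·77.5 + 0.6·20.3233 = 43.194.
Var(X) = E[X²] − (E[X])² = 43.194 − 36.8449 = 6.3491.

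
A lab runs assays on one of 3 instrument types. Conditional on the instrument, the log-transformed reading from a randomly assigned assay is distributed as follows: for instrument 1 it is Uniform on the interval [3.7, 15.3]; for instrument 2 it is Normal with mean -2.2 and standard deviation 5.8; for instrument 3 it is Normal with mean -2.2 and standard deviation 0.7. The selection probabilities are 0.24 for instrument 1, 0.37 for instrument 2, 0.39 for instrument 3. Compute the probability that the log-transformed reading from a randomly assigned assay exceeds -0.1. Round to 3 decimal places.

0.373

Conditional on each instrument, P(X > -0.1): 1: 1; 2: 0.35865; 3: 0.0013499.
By total probability, P(X > -0.1) = 0.24·1 + 0.37·0.35865 + 0.39·0.0013499 = 0.373227.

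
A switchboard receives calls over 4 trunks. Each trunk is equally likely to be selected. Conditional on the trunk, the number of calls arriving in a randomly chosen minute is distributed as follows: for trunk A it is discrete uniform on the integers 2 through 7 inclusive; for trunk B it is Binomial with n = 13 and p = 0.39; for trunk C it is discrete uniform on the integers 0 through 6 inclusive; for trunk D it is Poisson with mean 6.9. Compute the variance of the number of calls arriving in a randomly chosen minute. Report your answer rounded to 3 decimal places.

6.176

Per component, A: μ=4.5, E[X²]=23.1667; B: μ=5.07, E[X²]=28.7976; C: μ=3, E[X²]=13; D: μ=6.9, E[X²]=54.51.
E[X] = 0.25·4.5 + 0.25·5.07 + 0.25·3 + 0.25·6.9 = 4.8675.
E[X²] = 0.25·23.1667 + 0.25·28.7976 + 0.25·13 + 0.25·54.51 = 29.8686.
Var(X) = E[X²] − (E[X])² = 29.8686 − 23.6926 = 6.17601.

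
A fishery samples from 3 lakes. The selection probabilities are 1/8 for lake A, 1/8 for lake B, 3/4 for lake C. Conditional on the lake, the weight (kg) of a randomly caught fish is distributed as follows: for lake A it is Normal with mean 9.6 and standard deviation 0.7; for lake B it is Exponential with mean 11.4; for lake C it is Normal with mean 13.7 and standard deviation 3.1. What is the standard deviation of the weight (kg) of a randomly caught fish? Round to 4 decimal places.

Per component, A: μ=9.6, E[X²]=92.65; B: μ=11.4, E[X²]=259.92; C: μ=13.7, E[X²]=197.3.
E[X] = 0.125·9.6 + 0.125·11.4 + 0.75·13.7 = 12.9.
E[X²] = 0.125·92.65 + 0.125·259.92 + 0.75·197.3 = 192.046.
Var(X) = E[X²] − (E[X])² = 192.046 − 166.41 = 25.6363.
SD(X) = √25.6363 = 5.06323.

5.0632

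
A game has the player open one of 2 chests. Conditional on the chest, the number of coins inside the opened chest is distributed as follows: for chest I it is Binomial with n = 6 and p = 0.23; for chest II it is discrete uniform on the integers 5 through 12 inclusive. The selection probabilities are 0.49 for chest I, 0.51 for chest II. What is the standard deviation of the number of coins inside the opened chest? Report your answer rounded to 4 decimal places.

3.9833

Per component, I: μ=1.38, E[X²]=2.967; II: μ=8.5, E[X²]=77.5.
E[X] = 0.49·1.38 + 0.51·8.5 = 5.0112.
E[X²] = 0.49·2.967 + 0.51·77.5 = 40.9788.
Var(X) = E[X²] − (E[X])² = 40.9788 − 25.1121 = 15.8667.
SD(X) = √15.8667 = 3.9833.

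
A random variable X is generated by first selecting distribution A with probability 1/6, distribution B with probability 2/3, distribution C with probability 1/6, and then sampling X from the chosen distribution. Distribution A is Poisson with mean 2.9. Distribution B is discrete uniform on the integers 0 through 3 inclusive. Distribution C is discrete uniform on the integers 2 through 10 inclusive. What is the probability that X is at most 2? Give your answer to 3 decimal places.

Conditional on each component, P(X ≤ 2): A: 0.445963; B: 0.75; C: 0.111111.
By total probability, P(X ≤ 2) = 0.166667·0.445963 + 0.666667·0.75 + 0.166667·0.111111 = 0.592846.

0.593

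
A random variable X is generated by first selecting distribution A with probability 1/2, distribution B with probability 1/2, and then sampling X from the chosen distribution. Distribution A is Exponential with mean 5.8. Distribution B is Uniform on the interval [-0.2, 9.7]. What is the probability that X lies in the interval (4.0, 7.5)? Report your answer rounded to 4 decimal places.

Conditional on each component, P(4.0 < X < 7.5): A: 0.227331; B: 0.353535.
By total probability, P(4.0 < X < 7.5) = 0.5·0.227331 + 0.5·0.353535 = 0.290433.

0.2904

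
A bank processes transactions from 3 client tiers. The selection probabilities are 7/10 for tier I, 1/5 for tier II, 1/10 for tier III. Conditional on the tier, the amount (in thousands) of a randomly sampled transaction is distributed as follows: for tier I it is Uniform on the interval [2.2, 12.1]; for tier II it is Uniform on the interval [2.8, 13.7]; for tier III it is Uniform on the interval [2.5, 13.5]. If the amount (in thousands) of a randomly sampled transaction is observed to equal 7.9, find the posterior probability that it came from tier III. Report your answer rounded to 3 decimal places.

0.093

Likelihoods f(7.9 | ·): I: 0.10101; II: 0.0917431; III: 0.0909091.
Posterior ∝ prior × likelihood. Numerator for III: 0.1·0.0909091 = 0.00909091.
Normalizing constant: 0.7·0.10101 + 0.2·0.0917431 + 0.1·0.0909091 = 0.0981466.
P(III | observation) = 0.00909091 / 0.0981466 = 0.0926258.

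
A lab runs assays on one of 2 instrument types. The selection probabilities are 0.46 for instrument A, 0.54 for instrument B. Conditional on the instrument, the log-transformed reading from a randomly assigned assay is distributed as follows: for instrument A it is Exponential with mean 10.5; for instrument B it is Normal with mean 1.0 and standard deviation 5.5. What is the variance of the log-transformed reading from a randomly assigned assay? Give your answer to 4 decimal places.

89.4681

Per component, A: μ=10.5, E[X²]=220.5; B: μ=1, E[X²]=31.25.
E[X] = 0.46·10.5 + 0.54·1 = 5.37.
E[X²] = 0.46·220.5 + 0.54·31.25 = 118.305.
Var(X) = E[X²] − (E[X])² = 118.305 − 28.8369 = 89.4681.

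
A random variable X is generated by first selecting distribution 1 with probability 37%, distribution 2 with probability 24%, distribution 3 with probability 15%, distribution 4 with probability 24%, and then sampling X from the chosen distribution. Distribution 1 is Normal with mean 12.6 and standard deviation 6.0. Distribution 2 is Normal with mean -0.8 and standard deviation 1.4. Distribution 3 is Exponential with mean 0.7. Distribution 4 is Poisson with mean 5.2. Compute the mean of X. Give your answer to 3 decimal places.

5.823

Component means — 1: 12.6; 2: -0.8; 3: 0.7; 4: 5.2.
E[X] = 0.37·12.6 + 0.24·-0.8 + 0.15·0.7 + 0.24·5.2 = 5.823.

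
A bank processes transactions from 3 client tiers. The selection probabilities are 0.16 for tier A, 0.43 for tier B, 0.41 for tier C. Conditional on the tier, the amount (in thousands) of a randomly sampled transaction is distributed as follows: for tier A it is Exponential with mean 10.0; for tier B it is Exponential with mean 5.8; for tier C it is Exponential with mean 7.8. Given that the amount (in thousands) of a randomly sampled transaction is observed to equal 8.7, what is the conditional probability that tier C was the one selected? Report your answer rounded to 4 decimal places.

0.4257

Likelihoods f(8.7 | ·): A: 0.0418952; B: 0.0384707; C: 0.0420243.
Posterior ∝ prior × likelihood. Numerator for C: 0.41·0.0420243 = 0.0172299.
Normalizing constant: 0.16·0.0418952 + 0.43·0.0384707 + 0.41·0.0420243 = 0.0404756.
P(C | observation) = 0.0172299 / 0.0404756 = 0.425687.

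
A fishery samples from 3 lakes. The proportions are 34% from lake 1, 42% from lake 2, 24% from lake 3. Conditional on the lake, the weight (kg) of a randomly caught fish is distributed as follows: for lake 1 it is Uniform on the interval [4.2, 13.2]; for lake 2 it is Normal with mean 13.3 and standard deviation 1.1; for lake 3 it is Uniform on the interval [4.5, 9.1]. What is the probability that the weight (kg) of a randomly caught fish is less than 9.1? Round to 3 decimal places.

Conditional on each lake, P(X < 9.1): 1: 0.544444; 2: 6.72194e-05; 3: 1.
By total probability, P(X < 9.1) = 0.34·0.544444 + 0.42·6.72194e-05 + 0.24·1 = 0.425139.

0.425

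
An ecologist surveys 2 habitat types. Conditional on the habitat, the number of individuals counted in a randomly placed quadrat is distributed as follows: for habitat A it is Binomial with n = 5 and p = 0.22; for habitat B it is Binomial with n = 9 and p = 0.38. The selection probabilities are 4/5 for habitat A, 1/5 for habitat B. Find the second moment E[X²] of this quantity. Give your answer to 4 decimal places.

4.4178

For each component E[X²] = Var + (mean)², giving A: 2.068; B: 13.8168.
Overall E[X²] = 0.8·2.068 + 0.2·13.8168 = 4.41776.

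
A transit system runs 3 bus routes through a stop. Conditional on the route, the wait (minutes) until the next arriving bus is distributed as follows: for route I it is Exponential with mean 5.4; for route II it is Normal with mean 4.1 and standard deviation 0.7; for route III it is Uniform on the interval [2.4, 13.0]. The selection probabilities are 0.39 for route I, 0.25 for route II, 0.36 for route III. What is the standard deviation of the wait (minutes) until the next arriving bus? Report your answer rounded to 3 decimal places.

4.116

Per component, I: μ=5.4, E[X²]=58.32; II: μ=4.1, E[X²]=17.3; III: μ=7.7, E[X²]=68.6533.
E[X] = 0.39·5.4 + 0.25·4.1 + 0.36·7.7 = 5.903.
E[X²] = 0.39·58.32 + 0.25·17.3 + 0.36·68.6533 = 51.785.
Var(X) = E[X²] − (E[X])² = 51.785 − 34.8454 = 16.9396.
SD(X) = √16.9396 = 4.11577.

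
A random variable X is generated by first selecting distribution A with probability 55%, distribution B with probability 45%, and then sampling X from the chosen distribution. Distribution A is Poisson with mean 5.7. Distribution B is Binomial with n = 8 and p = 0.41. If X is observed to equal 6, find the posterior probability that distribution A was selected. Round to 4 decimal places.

0.8080

Likelihoods P(X=6 | ·): A: 0.159382; B: 0.0462983.
Posterior ∝ prior × likelihood. Numerator for A: 0.55·0.159382 = 0.0876599.
Normalizing constant: 0.55·0.159382 + 0.45·0.0462983 = 0.108494.
P(A | observation) = 0.0876599 / 0.108494 = 0.807969.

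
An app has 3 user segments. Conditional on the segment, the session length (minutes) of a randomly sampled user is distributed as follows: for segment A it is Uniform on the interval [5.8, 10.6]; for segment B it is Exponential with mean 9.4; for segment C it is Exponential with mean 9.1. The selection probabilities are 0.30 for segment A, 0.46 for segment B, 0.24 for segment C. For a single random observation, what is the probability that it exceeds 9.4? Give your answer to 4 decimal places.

0.3297

Conditional on each segment, P(X > 9.4): A: 0.25; B: 0.367879; C: 0.355949.
By total probability, P(X > 9.4) = 0.3·0.25 + 0.46·0.367879 + 0.24·0.355949 = 0.329652.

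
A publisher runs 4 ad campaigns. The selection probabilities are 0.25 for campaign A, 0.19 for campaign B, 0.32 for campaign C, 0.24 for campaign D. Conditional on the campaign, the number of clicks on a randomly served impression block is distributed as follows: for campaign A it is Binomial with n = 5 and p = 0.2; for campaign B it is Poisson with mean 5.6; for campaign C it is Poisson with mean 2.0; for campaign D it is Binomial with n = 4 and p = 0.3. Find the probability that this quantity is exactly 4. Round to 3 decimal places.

0.061

Conditional on each campaign, P(X = 4): A: 0.0064; B: 0.151528; C: 0.0902235; D: 0.0081.
By total probability, P(X = 4) = 0.25·0.0064 + 0.19·0.151528 + 0.32·0.0902235 + 0.24·0.0081 = 0.0612058.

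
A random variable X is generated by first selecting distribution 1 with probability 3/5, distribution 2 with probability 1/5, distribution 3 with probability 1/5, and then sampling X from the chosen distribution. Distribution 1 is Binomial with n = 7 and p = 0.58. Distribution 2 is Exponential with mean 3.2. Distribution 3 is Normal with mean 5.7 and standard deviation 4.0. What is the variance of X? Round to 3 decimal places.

6.933

Per component, 1: μ=4.06, E[X²]=18.1888; 2: μ=3.2, E[X²]=20.48; 3: μ=5.7, E[X²]=48.49.
E[X] = 0.6·4.06 + 0.2·3.2 + 0.2·5.7 = 4.216.
E[X²] = 0.6·18.1888 + 0.2·20.48 + 0.2·48.49 = 24.7073.
Var(X) = E[X²] − (E[X])² = 24.7073 − 17.7747 = 6.93262.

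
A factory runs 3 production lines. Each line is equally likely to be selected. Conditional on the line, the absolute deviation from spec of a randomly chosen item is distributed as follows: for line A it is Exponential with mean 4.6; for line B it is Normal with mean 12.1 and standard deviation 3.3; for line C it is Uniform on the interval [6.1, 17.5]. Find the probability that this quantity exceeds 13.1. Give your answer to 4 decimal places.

0.2750

Conditional on each line, P(X > 13.1): A: 0.0579702; B: 0.380933; C: 0.385965.
By total probability, P(X > 13.1) = 0.333333·0.0579702 + 0.333333·0.380933 + 0.333333·0.385965 = 0.274956.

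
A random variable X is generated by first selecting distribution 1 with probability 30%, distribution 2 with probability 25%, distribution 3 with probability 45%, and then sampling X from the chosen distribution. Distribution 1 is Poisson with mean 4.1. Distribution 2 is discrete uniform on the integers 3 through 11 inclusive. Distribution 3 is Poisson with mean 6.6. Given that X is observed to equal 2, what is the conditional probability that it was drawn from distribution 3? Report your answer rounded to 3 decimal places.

0.242

Likelihoods P(X=2 | ·): 1: 0.139293; 2: 0; 3: 0.0296288.
Posterior ∝ prior × likelihood. Numerator for 3: 0.45·0.0296288 = 0.013333.
Normalizing constant: 0.3·0.139293 + 0.25·0 + 0.45·0.0296288 = 0.055121.
P(3 | observation) = 0.013333 / 0.055121 = 0.241886.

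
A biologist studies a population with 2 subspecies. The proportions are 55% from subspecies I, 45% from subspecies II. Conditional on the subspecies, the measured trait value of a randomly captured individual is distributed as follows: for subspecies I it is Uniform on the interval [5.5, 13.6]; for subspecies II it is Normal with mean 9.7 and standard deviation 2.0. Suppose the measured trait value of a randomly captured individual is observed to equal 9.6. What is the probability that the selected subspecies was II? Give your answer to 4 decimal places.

0.5690

Likelihoods f(9.6 | ·): I: 0.123457; II: 0.199222.
Posterior ∝ prior × likelihood. Numerator for II: 0.45·0.199222 = 0.0896499.
Normalizing constant: 0.55·0.123457 + 0.45·0.199222 = 0.157551.
P(II | observation) = 0.0896499 / 0.157551 = 0.569021.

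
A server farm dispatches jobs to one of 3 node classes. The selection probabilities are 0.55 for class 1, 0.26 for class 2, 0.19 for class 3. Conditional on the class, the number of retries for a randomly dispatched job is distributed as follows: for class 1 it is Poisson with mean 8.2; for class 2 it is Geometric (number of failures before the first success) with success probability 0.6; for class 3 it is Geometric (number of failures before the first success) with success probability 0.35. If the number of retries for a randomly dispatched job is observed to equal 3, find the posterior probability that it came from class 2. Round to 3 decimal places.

Likelihoods P(X=3 | ·): 1: 0.0252392; 2: 0.0384; 3: 0.0961188.
Posterior ∝ prior × likelihood. Numerator for 2: 0.26·0.0384 = 0.009984.
Normalizing constant: 0.55·0.0252392 + 0.26·0.0384 + 0.19·0.0961188 = 0.0421281.
P(2 | observation) = 0.009984 / 0.0421281 = 0.236991.

0.237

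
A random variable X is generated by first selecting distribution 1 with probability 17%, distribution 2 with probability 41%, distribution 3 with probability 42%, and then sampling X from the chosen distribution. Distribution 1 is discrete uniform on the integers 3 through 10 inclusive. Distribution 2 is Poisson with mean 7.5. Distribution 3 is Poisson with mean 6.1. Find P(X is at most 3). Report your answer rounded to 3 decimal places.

0.105

Conditional on each component, P(X ≤ 3): 1: 0.125; 2: 0.0591455; 3: 0.142501.
By total probability, P(X ≤ 3) = 0.17·0.125 + 0.41·0.0591455 + 0.42·0.142501 = 0.10535.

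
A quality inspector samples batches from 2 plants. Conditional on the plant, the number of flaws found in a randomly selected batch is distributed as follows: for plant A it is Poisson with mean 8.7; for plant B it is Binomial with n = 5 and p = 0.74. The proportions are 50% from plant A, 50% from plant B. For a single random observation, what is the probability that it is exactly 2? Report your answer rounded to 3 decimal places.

Conditional on each plant, P(X = 2): A: 0.00630444; B: 0.0962462.
By total probability, P(X = 2) = 0.5·0.00630444 + 0.5·0.0962462 = 0.0512753.

0.051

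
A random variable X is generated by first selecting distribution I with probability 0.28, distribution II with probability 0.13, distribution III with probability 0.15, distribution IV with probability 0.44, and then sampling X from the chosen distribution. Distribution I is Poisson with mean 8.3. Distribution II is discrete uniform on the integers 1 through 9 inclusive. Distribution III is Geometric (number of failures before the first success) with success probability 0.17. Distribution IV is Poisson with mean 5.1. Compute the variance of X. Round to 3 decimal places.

11.895

Per component, I: μ=8.3, E[X²]=77.19; II: μ=5, E[X²]=31.6667; III: μ=4.88235, E[X²]=52.5571; IV: μ=5.1, E[X²]=31.11.
E[X] = 0.28·8.3 + 0.13·5 + 0.15·4.88235 + 0.44·5.1 = 5.95035.
E[X²] = 0.28·77.19 + 0.13·31.6667 + 0.15·52.5571 + 0.44·31.11 = 47.3018.
Var(X) = E[X²] − (E[X])² = 47.3018 − 35.4067 = 11.8951.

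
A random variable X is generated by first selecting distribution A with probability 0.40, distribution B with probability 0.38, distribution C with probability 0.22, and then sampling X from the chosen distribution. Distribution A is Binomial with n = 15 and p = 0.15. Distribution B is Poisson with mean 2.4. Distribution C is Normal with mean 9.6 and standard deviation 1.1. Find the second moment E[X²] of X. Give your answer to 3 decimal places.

For each component E[X²] = Var + (mean)², giving A: 6.975; B: 8.16; C: 93.37.
Overall E[X²] = 0.4·6.975 + 0.38·8.16 + 0.22·93.37 = 26.4322.

26.432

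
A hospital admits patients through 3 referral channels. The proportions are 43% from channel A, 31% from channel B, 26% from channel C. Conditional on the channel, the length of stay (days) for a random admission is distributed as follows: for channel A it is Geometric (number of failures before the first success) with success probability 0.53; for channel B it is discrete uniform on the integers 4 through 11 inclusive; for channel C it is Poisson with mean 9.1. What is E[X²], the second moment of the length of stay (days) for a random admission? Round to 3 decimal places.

44.019

For each component E[X²] = Var + (mean)², giving A: 2.45959; B: 61.5; C: 91.91.
Overall E[X²] = 0.43·2.45959 + 0.31·61.5 + 0.26·91.91 = 44.0192.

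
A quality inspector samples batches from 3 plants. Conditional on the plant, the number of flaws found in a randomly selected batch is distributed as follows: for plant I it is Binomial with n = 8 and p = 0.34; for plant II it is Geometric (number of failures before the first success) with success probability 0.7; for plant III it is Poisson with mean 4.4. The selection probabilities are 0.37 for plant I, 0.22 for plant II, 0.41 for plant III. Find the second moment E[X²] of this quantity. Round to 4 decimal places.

For each component E[X²] = Var + (mean)², giving I: 9.1936; II: 0.795918; III: 23.76.
Overall E[X²] = 0.37·9.1936 + 0.22·0.795918 + 0.41·23.76 = 13.3183.

13.3183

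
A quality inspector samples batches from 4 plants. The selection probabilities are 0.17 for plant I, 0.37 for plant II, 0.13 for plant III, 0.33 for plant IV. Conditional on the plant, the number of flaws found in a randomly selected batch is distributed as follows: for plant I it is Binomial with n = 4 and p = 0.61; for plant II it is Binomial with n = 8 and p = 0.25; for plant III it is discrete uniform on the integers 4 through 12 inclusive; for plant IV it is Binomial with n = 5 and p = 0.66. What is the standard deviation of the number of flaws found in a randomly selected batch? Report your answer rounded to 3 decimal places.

2.361

Per component, I: μ=2.44, E[X²]=6.9052; II: μ=2, E[X²]=5.5; III: μ=8, E[X²]=70.6667; IV: μ=3.3, E[X²]=12.012.
E[X] = 0.17·2.44 + 0.37·2 + 0.13·8 + 0.33·3.3 = 3.2838.
E[X²] = 0.17·6.9052 + 0.37·5.5 + 0.13·70.6667 + 0.33·12.012 = 16.3595.
Var(X) = E[X²] − (E[X])² = 16.3595 − 10.7833 = 5.57617.
SD(X) = √5.57617 = 2.36139.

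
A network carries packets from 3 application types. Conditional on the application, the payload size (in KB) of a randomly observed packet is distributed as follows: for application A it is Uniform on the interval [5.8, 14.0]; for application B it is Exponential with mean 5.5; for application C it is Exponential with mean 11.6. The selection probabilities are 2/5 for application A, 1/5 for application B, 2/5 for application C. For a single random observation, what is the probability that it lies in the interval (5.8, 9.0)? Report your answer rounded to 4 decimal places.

0.2453

Conditional on each application, P(5.8 < X < 9.0): A: 0.390244; B: 0.153664; C: 0.146224.
By total probability, P(5.8 < X < 9.0) = 0.4·0.390244 + 0.2·0.153664 + 0.4·0.146224 = 0.24532.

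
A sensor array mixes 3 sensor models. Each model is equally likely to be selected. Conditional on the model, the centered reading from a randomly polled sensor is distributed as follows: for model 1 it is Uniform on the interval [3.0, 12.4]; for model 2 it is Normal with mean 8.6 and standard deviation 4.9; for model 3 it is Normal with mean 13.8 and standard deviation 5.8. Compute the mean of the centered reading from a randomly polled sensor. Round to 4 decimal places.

Component means — 1: 7.7; 2: 8.6; 3: 13.8.
E[X] = 0.333333·7.7 + 0.333333·8.6 + 0.333333·13.8 = 10.0333.

10.0333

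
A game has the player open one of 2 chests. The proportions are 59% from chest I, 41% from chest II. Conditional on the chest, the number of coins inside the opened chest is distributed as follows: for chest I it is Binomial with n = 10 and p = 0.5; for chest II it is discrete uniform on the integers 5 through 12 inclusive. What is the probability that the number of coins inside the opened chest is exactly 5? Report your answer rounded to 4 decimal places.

0.1964

Conditional on each chest, P(X = 5): I: 0.246094; II: 0.125.
By total probability, P(X = 5) = 0.59·0.246094 + 0.41·0.125 = 0.196445.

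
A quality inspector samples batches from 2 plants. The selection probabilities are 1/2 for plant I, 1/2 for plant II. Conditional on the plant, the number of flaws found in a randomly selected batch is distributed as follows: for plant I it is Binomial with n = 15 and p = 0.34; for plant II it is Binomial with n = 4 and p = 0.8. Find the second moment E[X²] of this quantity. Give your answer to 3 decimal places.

20.128

For each component E[X²] = Var + (mean)², giving I: 29.376; II: 10.88.
Overall E[X²] = 0.5·29.376 + 0.5·10.88 = 20.128.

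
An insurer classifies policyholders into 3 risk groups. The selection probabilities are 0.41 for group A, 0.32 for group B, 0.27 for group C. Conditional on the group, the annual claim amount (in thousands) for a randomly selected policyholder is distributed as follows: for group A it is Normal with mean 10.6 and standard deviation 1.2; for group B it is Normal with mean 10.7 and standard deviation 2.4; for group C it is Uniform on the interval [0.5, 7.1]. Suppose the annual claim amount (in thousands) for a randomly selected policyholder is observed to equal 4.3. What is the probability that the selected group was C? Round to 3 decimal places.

0.964

Likelihoods f(4.3 | ·): A: 3.44039e-07; B: 0.00474833; C: 0.151515.
Posterior ∝ prior × likelihood. Numerator for C: 0.27·0.151515 = 0.0409091.
Normalizing constant: 0.41·3.44039e-07 + 0.32·0.00474833 + 0.27·0.151515 = 0.0424287.
P(C | observation) = 0.0409091 / 0.0424287 = 0.964184.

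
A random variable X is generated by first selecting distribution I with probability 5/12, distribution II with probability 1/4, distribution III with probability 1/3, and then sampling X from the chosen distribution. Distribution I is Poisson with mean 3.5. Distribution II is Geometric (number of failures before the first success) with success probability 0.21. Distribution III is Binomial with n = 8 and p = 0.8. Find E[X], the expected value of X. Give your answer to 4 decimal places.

Component means — I: 3.5; II: 3.7619; III: 6.4.
E[X] = 0.416667·3.5 + 0.25·3.7619 + 0.333333·6.4 = 4.53214.

4.5321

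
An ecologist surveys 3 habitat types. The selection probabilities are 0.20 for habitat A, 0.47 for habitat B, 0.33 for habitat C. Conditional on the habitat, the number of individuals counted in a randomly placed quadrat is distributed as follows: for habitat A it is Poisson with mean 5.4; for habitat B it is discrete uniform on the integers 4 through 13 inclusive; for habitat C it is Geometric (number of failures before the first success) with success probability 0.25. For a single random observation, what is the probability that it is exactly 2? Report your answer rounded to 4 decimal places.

Conditional on each habitat, P(X = 2): A: 0.0658518; B: 0; C: 0.140625.
By total probability, P(X = 2) = 0.2·0.0658518 + 0.47·0 + 0.33·0.140625 = 0.0595766.

0.0596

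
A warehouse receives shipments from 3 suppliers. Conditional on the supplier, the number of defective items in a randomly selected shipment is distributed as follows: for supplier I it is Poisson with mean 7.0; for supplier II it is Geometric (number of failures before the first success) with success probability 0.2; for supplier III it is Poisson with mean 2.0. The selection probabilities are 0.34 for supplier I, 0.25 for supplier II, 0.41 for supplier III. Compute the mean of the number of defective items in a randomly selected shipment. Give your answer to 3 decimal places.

Component means — I: 7; II: 4; III: 2.
E[X] = 0.34·7 + 0.25·4 + 0.41·2 = 4.2.

4.200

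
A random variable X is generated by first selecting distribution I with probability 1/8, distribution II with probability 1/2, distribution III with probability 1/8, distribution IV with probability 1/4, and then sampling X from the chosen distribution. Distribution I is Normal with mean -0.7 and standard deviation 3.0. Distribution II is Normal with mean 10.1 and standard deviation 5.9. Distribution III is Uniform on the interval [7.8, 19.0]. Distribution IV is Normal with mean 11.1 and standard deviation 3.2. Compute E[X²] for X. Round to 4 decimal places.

For each component E[X²] = Var + (mean)², giving I: 9.49; II: 136.82; III: 190.013; IV: 133.45.
Overall E[X²] = 0.125·9.49 + 0.5·136.82 + 0.125·190.013 + 0.25·133.45 = 126.71.

126.7104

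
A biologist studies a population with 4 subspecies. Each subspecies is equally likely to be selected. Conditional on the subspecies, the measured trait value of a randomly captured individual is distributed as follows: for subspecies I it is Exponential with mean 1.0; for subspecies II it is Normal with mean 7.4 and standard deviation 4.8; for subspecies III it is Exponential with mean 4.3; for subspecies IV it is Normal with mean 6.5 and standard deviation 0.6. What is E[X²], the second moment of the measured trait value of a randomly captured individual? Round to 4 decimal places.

For each component E[X²] = Var + (mean)², giving I: 2; II: 77.8; III: 36.98; IV: 42.61.
Overall E[X²] = 0.25·2 + 0.25·77.8 + 0.25·36.98 + 0.25·42.61 = 39.8475.

39.8475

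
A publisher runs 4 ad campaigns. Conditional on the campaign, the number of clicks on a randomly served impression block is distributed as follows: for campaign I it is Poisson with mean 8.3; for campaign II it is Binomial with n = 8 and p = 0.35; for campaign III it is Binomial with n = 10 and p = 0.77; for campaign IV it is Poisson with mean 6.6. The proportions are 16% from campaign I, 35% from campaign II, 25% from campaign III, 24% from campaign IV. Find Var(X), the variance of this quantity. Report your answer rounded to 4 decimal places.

9.1976

Per component, I: μ=8.3, E[X²]=77.19; II: μ=2.8, E[X²]=9.66; III: μ=7.7, E[X²]=61.061; IV: μ=6.6, E[X²]=50.16.
E[X] = 0.16·8.3 + 0.35·2.8 + 0.25·7.7 + 0.24·6.6 = 5.817.
E[X²] = 0.16·77.19 + 0.35·9.66 + 0.25·61.061 + 0.24·50.16 = 43.0351.
Var(X) = E[X²] − (E[X])² = 43.0351 − 33.8375 = 9.19756.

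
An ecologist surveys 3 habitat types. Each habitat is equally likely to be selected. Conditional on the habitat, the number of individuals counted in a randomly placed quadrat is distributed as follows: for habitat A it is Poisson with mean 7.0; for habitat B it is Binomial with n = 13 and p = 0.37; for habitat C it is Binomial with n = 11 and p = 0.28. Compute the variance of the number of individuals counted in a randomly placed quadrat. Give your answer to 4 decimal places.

Per component, A: μ=7, E[X²]=56; B: μ=4.81, E[X²]=26.1664; C: μ=3.08, E[X²]=11.704.
E[X] = 0.333333·7 + 0.333333·4.81 + 0.333333·3.08 = 4.96333.
E[X²] = 0.333333·56 + 0.333333·26.1664 + 0.333333·11.704 = 31.2901.
Var(X) = E[X²] − (E[X])² = 31.2901 − 24.6347 = 6.65546.

6.6555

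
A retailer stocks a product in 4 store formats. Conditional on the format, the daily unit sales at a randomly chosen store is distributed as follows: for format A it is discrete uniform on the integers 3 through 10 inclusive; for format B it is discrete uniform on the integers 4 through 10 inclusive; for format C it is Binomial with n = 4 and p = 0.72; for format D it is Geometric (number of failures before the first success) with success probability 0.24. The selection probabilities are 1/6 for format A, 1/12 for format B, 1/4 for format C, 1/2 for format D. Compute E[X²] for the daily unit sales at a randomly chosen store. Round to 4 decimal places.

26.2196

For each component E[X²] = Var + (mean)², giving A: 47.5; B: 53; C: 9.1008; D: 23.2222.
Overall E[X²] = 0.166667·47.5 + 0.0833333·53 + 0.25·9.1008 + 0.5·23.2222 = 26.2196.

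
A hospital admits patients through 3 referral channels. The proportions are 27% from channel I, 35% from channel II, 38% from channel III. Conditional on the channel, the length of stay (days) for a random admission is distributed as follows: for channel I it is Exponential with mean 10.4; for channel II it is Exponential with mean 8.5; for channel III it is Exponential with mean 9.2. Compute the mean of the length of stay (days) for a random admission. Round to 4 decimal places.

9.2790

Component means — I: 10.4; II: 8.5; III: 9.2.
E[X] = 0.27·10.4 + 0.35·8.5 + 0.38·9.2 = 9.279.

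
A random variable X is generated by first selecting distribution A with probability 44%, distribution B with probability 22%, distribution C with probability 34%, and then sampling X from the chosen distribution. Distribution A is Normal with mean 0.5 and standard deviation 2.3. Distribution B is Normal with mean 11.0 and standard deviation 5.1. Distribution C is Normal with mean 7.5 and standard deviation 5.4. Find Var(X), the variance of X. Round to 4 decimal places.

36.8831

Per component, A: μ=0.5, E[X²]=5.54; B: μ=11, E[X²]=147.01; C: μ=7.5, E[X²]=85.41.
E[X] = 0.44·0.5 + 0.22·11 + 0.34·7.5 = 5.19.
E[X²] = 0.44·5.54 + 0.22·147.01 + 0.34·85.41 = 63.8192.
Var(X) = E[X²] − (E[X])² = 63.8192 − 26.9361 = 36.8831.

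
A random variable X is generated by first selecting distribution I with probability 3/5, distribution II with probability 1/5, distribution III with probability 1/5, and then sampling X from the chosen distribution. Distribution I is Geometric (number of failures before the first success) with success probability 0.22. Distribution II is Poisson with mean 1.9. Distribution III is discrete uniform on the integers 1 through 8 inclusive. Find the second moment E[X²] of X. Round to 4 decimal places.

For each component E[X²] = Var + (mean)², giving I: 28.686; II: 5.51; III: 25.5.
Overall E[X²] = 0.6·28.686 + 0.2·5.51 + 0.2·25.5 = 23.4136.

23.4136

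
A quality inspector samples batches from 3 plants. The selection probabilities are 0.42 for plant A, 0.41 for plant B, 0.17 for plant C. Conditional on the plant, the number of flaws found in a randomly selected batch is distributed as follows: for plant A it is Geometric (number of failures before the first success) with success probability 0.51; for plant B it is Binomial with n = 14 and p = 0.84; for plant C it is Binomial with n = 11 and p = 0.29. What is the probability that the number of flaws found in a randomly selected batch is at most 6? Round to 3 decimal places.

0.584

Conditional on each plant, P(X ≤ 6): A: 0.993218; B: 0.000516511; C: 0.982144.
By total probability, P(X ≤ 6) = 0.42·0.993218 + 0.41·0.000516511 + 0.17·0.982144 = 0.584328.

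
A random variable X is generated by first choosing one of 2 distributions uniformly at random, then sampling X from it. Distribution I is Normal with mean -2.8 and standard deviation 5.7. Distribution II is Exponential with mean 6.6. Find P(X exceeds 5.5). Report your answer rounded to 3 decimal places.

Conditional on each component, P(X > 5.5): I: 0.0726769; II: 0.434598.
By total probability, P(X > 5.5) = 0.5·0.0726769 + 0.5·0.434598 = 0.253638.

0.254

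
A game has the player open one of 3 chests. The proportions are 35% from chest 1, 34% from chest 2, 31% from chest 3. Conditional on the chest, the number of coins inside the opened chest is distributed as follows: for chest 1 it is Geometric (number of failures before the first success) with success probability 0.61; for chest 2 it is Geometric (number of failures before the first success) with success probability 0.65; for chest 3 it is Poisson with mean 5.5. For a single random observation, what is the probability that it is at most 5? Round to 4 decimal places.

0.8521

Conditional on each chest, P(X ≤ 5): 1: 0.996481; 2: 0.998162; 3: 0.528919.
By total probability, P(X ≤ 5) = 0.35·0.996481 + 0.34·0.998162 + 0.31·0.528919 = 0.852108.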